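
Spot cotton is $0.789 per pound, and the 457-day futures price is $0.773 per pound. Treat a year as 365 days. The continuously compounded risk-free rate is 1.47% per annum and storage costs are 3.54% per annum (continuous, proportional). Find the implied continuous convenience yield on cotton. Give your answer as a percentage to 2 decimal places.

6.65%

F = S·e^((r+u−y)T) ⇒ (r+u−y) = ln(F/S)/T
ln(0.773/0.789) = -0.020487; /T ⇒ -0.016363
y = r + u − ln(F/S)/T = 0.0147 + 0.0354 + 0.016363 = 0.066463
y = 6.65%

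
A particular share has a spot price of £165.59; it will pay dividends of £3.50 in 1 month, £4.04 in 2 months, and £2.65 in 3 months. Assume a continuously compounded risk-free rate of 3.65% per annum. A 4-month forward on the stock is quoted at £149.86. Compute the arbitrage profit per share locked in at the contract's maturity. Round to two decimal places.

PV(dividends) I = 3.50·e^(−0.0365·1/12) + 4.04·e^(−0.0365·2/12) + 2.65·e^(−0.0365·3/12) = 10.1308
Fair forward F* = (S − I)·e^(rT) = (165.59 − 10.1308)·e^0.012167 = 155.4592 × 1.012241 = 157.3622
Market £149.86 < fair 157.3622: forward underpriced → reverse cash-and-carry (short the stock, invest proceeds at r, pay the dividends, go long the forward).
Profit at T = |F_mkt − F*| = |149.86 − 157.3622| = £7.50 per share

£7.50 per share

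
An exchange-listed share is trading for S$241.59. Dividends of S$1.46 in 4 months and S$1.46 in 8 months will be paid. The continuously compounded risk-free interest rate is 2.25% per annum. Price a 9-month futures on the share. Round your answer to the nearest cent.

S$242.76

PV(dividends) I = 1.46·e^(−0.0225·4/12) + 1.46·e^(−0.0225·8/12)
I = 1.4491 + 1.4383 = 2.8874
F = (S − I)·e^(rT) = (241.59 − 2.8874) · e^(0.0225·9/12)
= 238.7026 · e^0.016875 = 238.7026 × 1.017018 = S$242.76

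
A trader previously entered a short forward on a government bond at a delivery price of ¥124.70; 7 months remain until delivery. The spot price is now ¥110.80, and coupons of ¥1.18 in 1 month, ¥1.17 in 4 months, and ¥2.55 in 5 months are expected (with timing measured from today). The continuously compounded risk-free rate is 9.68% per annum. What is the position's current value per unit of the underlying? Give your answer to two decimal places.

PV(remaining coupons) I = 1.18·e^(−0.0968·1/12) + 1.17·e^(−0.0968·4/12) + 2.55·e^(−0.0968·5/12) = 4.7526
Current forward F = (S − I)·e^(rT) = (110.80 − 4.7526)·e^(0.0968·7/12) = 106.0474 × 1.058091 = 112.2078
Value (long) = (F − K)·e^(−rT) = (112.2078 − 124.70) × 0.945098 = -11.8064
Short position value = −(long value) = ¥11.81

¥11.81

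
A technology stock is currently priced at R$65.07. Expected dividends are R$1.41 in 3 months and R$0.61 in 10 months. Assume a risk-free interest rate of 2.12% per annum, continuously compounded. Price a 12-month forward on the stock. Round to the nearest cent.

R$64.42

PV(dividends) I = 1.41·e^(−0.0212·3/12) + 0.61·e^(−0.0212·10/12)
I = 1.4025 + 0.5993 = 2.0018
F = (S − I)·e^(rT) = (65.07 − 2.0018) · e^(0.0212·12/12)
= 63.0682 · e^0.021200 = 63.0682 × 1.021426 = R$64.42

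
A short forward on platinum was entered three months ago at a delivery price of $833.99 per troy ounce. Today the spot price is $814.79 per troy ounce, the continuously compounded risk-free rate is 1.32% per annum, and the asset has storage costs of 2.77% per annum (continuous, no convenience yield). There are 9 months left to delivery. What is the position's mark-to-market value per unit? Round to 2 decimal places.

-$6.12 per troy ounce

Current fair forward for the remaining 9 months: F = S·e^((r + u)·T), (r + u) = 0.0132 + 0.0277 = 0.0409
F = 814.79 · e^(0.0409 × 9/12) = 814.79 × 1.031150 = 840.1707
Value of long forward = (F − K)·e^(−rT) = (840.1707 − 833.99) · e^(−0.0132·9/12)
= 6.1807 × 0.990149 = 6.12
Short position value = −(long value) = -$6.12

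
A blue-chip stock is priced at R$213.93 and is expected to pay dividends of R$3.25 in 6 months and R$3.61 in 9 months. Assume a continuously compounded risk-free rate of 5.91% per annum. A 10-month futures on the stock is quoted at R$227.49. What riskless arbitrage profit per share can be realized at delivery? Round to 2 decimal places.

PV(dividends) I = 3.25·e^(−0.0591·6/12) + 3.61·e^(−0.0591·9/12) = 6.6088
Fair futures F* = (S − I)·e^(rT) = (213.93 − 6.6088)·e^0.049250 = 207.3212 × 1.050483 = 217.7874
Market R$227.49 > fair 217.7874: forward overpriced → cash-and-carry (borrow at r, buy the stock and collect the dividends, short the forward).
Profit at T = |F_mkt − F*| = |227.49 − 217.7874| = R$9.70 per share

R$9.70 per share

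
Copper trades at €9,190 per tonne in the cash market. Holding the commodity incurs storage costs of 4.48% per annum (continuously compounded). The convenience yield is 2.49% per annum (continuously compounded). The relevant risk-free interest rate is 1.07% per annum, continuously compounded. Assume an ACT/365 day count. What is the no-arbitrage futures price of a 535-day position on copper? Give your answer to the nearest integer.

Net carry = r + u − y = 0.0107 + 0.0448 − 0.0249 = 0.0306
F = S·e^((r+u−y)T) = 9190 · e^(0.0306 × 535/365) = 9190 · e^0.044852
= 9190 × 1.045873 = €9,612 per tonne

€9,612 per tonne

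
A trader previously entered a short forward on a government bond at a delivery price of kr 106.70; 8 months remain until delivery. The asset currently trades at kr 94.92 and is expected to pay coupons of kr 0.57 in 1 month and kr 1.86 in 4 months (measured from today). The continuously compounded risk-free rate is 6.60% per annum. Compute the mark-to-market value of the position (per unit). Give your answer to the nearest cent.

PV(remaining coupons) I = 0.57·e^(−0.0660·1/12) + 1.86·e^(−0.0660·4/12) = 2.3864
Current forward F = (S − I)·e^(rT) = (94.92 − 2.3864)·e^(0.0660·8/12) = 92.5336 × 1.044982 = 96.6959
Value (long) = (F − K)·e^(−rT) = (96.6959 − 106.70) × 0.956954 = -9.5735
Short position value = −(long value) = kr 9.57

kr 9.57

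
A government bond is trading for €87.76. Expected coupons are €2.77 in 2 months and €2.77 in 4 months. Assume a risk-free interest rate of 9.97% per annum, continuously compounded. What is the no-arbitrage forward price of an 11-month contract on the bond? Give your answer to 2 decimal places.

PV(coupons) I = 2.77·e^(−0.0997·2/12) + 2.77·e^(−0.0997·4/12)
I = 2.7244 + 2.6795 = 5.4039
F = (S − I)·e^(rT) = (87.76 − 5.4039) · e^(0.0997·11/12)
= 82.3561 · e^0.091392 = 82.3561 × 1.095698 = €90.24

€90.24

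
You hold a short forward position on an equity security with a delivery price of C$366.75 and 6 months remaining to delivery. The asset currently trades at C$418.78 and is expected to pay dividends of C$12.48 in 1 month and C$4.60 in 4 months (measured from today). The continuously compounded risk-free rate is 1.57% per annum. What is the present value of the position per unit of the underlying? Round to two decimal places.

-C$37.86

PV(remaining dividends) I = 12.48·e^(−0.0157·1/12) + 4.60·e^(−0.0157·4/12) = 17.0397
Current forward F = (S − I)·e^(rT) = (418.78 − 17.0397)·e^(0.0157·6/12) = 401.7403 × 1.007881 = 404.9064
Value (long) = (F − K)·e^(−rT) = (404.9064 − 366.75) × 0.992181 = 37.8581
Short position value = −(long value) = -C$37.86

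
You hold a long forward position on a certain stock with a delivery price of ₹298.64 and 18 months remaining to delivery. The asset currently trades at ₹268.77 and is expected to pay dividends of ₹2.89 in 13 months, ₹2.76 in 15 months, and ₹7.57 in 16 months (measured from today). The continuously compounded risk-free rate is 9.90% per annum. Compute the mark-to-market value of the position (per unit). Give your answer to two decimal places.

-₹0.33

PV(remaining dividends) I = 2.89·e^(−0.0990·13/12) + 2.76·e^(−0.0990·15/12) + 7.57·e^(−0.0990·16/12) = 11.6687
Current forward F = (S − I)·e^(rT) = (268.77 − 11.6687)·e^(0.0990·18/12) = 257.1013 × 1.160093 = 298.2614
Value (long) = (F − K)·e^(−rT) = (298.2614 − 298.64) × 0.862000 = -0.3264
Value = -₹0.33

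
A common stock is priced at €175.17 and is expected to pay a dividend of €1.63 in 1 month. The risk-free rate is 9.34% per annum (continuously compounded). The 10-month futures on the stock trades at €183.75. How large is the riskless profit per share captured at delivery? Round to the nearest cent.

PV(dividends) I = 1.63·e^(−0.0934·1/12) = 1.6174
Fair futures F* = (S − I)·e^(rT) = (175.17 − 1.6174)·e^0.077833 = 173.5526 × 1.080942 = 187.6003
Market €183.75 < fair 187.6003: forward underpriced → reverse cash-and-carry (short the stock, invest proceeds at r, pay the dividends, go long the forward).
Profit at T = |F_mkt − F*| = |183.75 − 187.6003| = €3.85 per share

€3.85 per share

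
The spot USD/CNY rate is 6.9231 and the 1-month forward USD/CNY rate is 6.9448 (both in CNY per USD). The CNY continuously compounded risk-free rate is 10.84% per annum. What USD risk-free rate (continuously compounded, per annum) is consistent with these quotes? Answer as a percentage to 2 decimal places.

7.08%

F = S·e^((r_CNY − r_USD)T) ⇒ r_USD = r_CNY − ln(F/S)/T
ln(6.9448/6.9231) = 0.003130; /(1/12) = 0.037560
r_USD = 0.1084 − 0.037560 = 0.070840
r_USD = 7.08%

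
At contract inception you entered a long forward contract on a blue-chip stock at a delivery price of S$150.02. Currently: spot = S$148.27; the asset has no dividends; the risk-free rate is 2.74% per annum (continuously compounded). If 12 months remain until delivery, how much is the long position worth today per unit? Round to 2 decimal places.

Current fair forward for the remaining 12 months: F = S·e^(r·T), r = 0.0274
F = 148.27 · e^(0.0274 × 12/12) = 148.27 × 1.027779 = 152.3888
Value of long forward = (F − K)·e^(−rT) = (152.3888 − 150.02) · e^(−0.0274·12/12)
= 2.3688 × 0.972972 = 2.30

S$2.30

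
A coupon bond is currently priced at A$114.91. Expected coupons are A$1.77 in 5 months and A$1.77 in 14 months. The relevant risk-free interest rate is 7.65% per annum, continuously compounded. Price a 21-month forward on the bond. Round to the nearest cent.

PV(coupons) I = 1.77·e^(−0.0765·5/12) + 1.77·e^(−0.0765·14/12)
I = 1.7145 + 1.6189 = 3.3334
F = (S − I)·e^(rT) = (114.91 − 3.3334) · e^(0.0765·21/12)
= 111.5766 · e^0.133875 = 111.5766 × 1.143250 = A$127.56

A$127.56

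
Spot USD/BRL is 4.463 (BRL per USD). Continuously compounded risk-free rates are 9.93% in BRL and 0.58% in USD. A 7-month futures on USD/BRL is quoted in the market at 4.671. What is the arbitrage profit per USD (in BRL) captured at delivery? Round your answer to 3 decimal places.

Fair futures: F* = S·e^(carry·T), with carry = (r_BRL − r_USD) = 0.0993 − 0.0058 = 0.0935
F* = 4.463 · e^(0.0935 × 7/12) = 4.463 · e^0.054542 = 4.463 × 1.056057 = 4.7132
Market 4.671 < fair 4.7132: forward underpriced → reverse cash-and-carry (short spot, go long the forward).
At maturity, profit = |F_mkt − F*| = |4.671 − 4.7132| = 0.042 per USD (in BRL)

0.042 per USD (in BRL)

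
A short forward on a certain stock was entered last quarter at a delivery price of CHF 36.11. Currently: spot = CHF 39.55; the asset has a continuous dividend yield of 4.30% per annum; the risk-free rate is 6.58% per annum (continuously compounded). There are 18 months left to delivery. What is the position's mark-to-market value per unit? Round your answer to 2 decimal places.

Current fair forward for the remaining 18 months: F = S·e^((r − q)·T), (r − q) = 0.0658 − 0.0430 = 0.0228
F = 39.55 · e^(0.0228 × 18/12) = 39.55 × 1.034792 = 40.9260
Value of long forward = (F − K)·e^(−rT) = (40.9260 − 36.11) · e^(−0.0658·18/12)
= 4.8160 × 0.906014 = 4.36
Short position value = −(long value) = -CHF 4.36

-CHF 4.36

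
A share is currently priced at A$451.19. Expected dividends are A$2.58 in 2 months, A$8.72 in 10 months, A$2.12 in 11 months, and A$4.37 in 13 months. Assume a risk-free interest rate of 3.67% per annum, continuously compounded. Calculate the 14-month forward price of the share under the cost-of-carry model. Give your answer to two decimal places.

A$452.90

PV(dividends) I = 2.58·e^(−0.0367·2/12) + 8.72·e^(−0.0367·10/12) + 2.12·e^(−0.0367·11/12) + 4.37·e^(−0.0367·13/12)
I = 2.5643 + 8.4574 + 2.0499 + 4.1997 = 17.2713
F = (S − I)·e^(rT) = (451.19 − 17.2713) · e^(0.0367·14/12)
= 433.9187 · e^0.042817 = 433.9187 × 1.043747 = A$452.90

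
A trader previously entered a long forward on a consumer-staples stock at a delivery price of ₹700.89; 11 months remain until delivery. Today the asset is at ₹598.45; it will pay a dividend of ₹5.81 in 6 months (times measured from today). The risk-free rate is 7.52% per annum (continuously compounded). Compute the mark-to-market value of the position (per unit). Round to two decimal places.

PV(remaining dividends) I = 5.81·e^(−0.0752·6/12) = 5.5956
Current forward F = (S − I)·e^(rT) = (598.45 − 5.5956)·e^(0.0752·11/12) = 592.8544 × 1.071365 = 635.1635
Value (long) = (F − K)·e^(−rT) = (635.1635 − 700.89) × 0.933389 = -61.3484
Value = -₹61.35

-₹61.35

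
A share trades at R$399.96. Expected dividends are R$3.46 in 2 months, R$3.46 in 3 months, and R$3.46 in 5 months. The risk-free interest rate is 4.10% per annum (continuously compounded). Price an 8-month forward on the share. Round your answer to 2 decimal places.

R$400.50

PV(dividends) I = 3.46·e^(−0.0410·2/12) + 3.46·e^(−0.0410·3/12) + 3.46·e^(−0.0410·5/12)
I = 3.4364 + 3.4247 + 3.4014 = 10.2625
F = (S − I)·e^(rT) = (399.96 − 10.2625) · e^(0.0410·8/12)
= 389.6975 · e^0.027333 = 389.6975 × 1.027710 = R$400.50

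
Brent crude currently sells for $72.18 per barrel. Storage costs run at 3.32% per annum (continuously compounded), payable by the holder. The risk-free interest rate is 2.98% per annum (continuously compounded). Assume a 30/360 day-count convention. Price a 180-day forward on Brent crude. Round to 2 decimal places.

$74.49 per barrel

Net carry = r + u − y = 0.0298 + 0.0332 − 0.0000 = 0.0630
F = S·e^((r+u−y)T) = 72.18 · e^(0.0630 × 180/360) = 72.18 · e^0.031500
= 72.18 × 1.032001 = $74.49 per barrel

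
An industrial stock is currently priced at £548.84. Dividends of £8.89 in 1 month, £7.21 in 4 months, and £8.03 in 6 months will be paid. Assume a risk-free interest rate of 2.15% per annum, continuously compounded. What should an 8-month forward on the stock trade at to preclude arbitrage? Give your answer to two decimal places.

£532.44

PV(dividends) I = 8.89·e^(−0.0215·1/12) + 7.21·e^(−0.0215·4/12) + 8.03·e^(−0.0215·6/12)
I = 8.8741 + 7.1585 + 7.9441 = 23.9767
F = (S − I)·e^(rT) = (548.84 − 23.9767) · e^(0.0215·8/12)
= 524.8633 · e^0.014333 = 524.8633 × 1.014436 = £532.44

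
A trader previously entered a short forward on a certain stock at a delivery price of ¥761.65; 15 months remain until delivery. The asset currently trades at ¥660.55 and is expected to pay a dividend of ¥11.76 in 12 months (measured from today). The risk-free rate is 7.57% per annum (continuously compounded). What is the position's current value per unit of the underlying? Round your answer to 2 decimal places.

PV(remaining dividends) I = 11.76·e^(−0.0757·12/12) = 10.9026
Current forward F = (S − I)·e^(rT) = (660.55 − 10.9026)·e^(0.0757·15/12) = 649.6474 × 1.099247 = 714.1230
Value (long) = (F − K)·e^(−rT) = (714.1230 − 761.65) × 0.909714 = -43.2360
Short position value = −(long value) = ¥43.24

¥43.24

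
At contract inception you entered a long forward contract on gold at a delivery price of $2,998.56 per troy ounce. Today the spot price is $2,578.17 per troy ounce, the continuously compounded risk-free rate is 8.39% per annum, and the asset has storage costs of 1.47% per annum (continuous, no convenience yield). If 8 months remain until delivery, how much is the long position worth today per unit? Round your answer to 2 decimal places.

-$231.88 per troy ounce

Current fair forward for the remaining 8 months: F = S·e^((r + u)·T), (r + u) = 0.0839 + 0.0147 = 0.0986
F = 2578.17 · e^(0.0986 × 8/12) = 2578.17 × 1.06794189 = 2753.3357
Value of long forward = (F − K)·e^(−rT) = (2753.3357 − 2998.56) · e^(−0.0839·8/12)
= -245.2243 × 0.94560217 = -231.88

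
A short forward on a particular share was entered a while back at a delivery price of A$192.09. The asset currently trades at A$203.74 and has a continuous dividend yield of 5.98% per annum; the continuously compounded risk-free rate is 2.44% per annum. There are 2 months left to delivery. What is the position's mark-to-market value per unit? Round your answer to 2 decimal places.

Current fair forward for the remaining 2 months: F = S·e^((r − q)·T), (r − q) = 0.0244 − 0.0598 = -0.0354
F = 203.74 · e^(-0.0354 × 2/12) = 203.74 × 0.994117 = 202.5414
Value of long forward = (F − K)·e^(−rT) = (202.5414 − 192.09) · e^(−0.0244·2/12)
= 10.4514 × 0.995942 = 10.41
Short position value = −(long value) = -A$10.41

-A$10.41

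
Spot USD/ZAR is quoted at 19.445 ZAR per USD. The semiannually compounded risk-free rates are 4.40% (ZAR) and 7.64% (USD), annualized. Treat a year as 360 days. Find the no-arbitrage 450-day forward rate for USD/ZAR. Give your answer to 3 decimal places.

18.695

By covered interest parity, F = S · (1+r_ZAR/2)^(2T) / (1+r_USD/2)^(2T)
= 19.445 × 1.055911 / 1.098253 = 19.445 × 0.961446
F = 18.695 ZAR per USD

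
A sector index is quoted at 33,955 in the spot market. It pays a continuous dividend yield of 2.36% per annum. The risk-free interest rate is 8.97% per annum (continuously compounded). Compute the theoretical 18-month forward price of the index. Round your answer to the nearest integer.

F = S·e^((r − q)T) = 33955 · e^((0.0897 − 0.0236) × 18/12)
= 33955 · e^0.099150 = 33955 × 1.104232
F = 37,494

37,494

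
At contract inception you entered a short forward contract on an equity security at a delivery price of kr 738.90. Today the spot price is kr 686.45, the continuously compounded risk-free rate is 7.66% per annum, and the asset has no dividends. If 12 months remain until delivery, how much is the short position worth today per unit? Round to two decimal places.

Current fair forward for the remaining 12 months: F = S·e^(r·T), r = 0.0766
F = 686.45 · e^(0.0766 × 12/12) = 686.45 × 1.079610 = 741.0983
Value of long forward = (F − K)·e^(−rT) = (741.0983 − 738.90) · e^(−0.0766·12/12)
= 2.1983 × 0.926260 = 2.04
Short position value = −(long value) = -kr 2.04

-kr 2.04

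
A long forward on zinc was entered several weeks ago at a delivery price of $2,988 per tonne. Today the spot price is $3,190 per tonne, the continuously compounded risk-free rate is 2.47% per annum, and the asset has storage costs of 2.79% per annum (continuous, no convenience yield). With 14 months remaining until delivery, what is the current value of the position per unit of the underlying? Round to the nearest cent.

$392.42 per tonne

Current fair forward for the remaining 14 months: F = S·e^((r + u)·T), (r + u) = 0.0247 + 0.0279 = 0.0526
F = 3190 · e^(0.0526 × 14/12) = 3190 × 1.06328872 = 3391.8910
Value of long forward = (F − K)·e^(−rT) = (3391.8910 − 2988) · e^(−0.0247·14/12)
= 403.8910 × 0.97159457 = 392.42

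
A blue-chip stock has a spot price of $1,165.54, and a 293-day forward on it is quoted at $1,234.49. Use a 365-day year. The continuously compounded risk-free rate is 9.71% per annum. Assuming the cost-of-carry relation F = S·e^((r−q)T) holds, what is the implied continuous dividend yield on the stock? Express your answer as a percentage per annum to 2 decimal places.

From F = S·e^((r−q)T): (r − q) = ln(F/S)/T
ln(1234.49/1165.54) = ln(1.059157) = 0.057473
(r − q) = 0.057473 / (293/365) = 0.071596
q = r − ln(F/S)/T = 0.0971 − 0.071596 = 0.025504
q = 2.55%

2.55%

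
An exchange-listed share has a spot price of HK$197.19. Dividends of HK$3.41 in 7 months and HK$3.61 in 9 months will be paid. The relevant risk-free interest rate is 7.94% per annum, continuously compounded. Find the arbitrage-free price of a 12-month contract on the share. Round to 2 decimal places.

PV(dividends) I = 3.41·e^(−0.0794·7/12) + 3.61·e^(−0.0794·9/12)
I = 3.2557 + 3.4013 = 6.6570
F = (S − I)·e^(rT) = (197.19 − 6.6570) · e^(0.0794·12/12)
= 190.5330 · e^0.079400 = 190.5330 × 1.082637 = HK$206.28

HK$206.28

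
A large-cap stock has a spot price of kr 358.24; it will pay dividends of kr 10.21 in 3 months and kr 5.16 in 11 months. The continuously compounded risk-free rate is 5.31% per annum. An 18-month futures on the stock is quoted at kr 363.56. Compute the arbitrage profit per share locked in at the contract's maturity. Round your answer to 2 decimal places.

PV(dividends) I = 10.21·e^(−0.0531·3/12) + 5.16·e^(−0.0531·11/12) = 14.9902
Fair futures F* = (S − I)·e^(rT) = (358.24 − 14.9902)·e^0.079650 = 343.2498 × 1.082908 = 371.7080
Market kr 363.56 < fair 371.7080: forward underpriced → reverse cash-and-carry (short the stock, invest proceeds at r, pay the dividends, go long the forward).
Profit at T = |F_mkt − F*| = |363.56 − 371.7080| = kr 8.15 per share

kr 8.15 per share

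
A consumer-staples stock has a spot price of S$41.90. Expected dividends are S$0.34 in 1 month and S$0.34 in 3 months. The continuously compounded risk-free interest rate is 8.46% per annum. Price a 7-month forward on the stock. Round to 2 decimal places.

PV(dividends) I = 0.34·e^(−0.0846·1/12) + 0.34·e^(−0.0846·3/12)
I = 0.3376 + 0.3329 = 0.6705
F = (S − I)·e^(rT) = (41.90 − 0.6705) · e^(0.0846·7/12)
= 41.2295 · e^0.049350 = 41.2295 × 1.050588 = S$43.32

S$43.32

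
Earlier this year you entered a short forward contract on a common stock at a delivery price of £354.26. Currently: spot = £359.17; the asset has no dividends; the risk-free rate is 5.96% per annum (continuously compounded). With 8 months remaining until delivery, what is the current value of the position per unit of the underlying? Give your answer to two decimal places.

Current fair forward for the remaining 8 months: F = S·e^(r·T), r = 0.0596
F = 359.17 · e^(0.0596 × 8/12) = 359.17 × 1.040533 = 373.7282
Value of long forward = (F − K)·e^(−rT) = (373.7282 − 354.26) · e^(−0.0596·8/12)
= 19.4682 × 0.961046 = 18.71
Short position value = −(long value) = -£18.71

-£18.71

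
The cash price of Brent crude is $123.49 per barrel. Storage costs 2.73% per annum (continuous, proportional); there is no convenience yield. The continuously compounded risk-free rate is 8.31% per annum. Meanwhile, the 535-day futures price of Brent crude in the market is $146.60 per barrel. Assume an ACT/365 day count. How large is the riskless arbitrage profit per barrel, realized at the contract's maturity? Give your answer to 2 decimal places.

$1.42 per barrel

Fair futures: F* = S·e^(carry·T), with carry = (r + u) = 0.0831 + 0.0273 = 0.1104
F* = 123.49 · e^(0.1104 × 535/365) = 123.49 · e^0.161819 = 123.49 × 1.175647 = $145.1806
Market $146.60 > fair $145.1806: forward overpriced → cash-and-carry (buy spot, short the forward).
At maturity, profit = |F_mkt − F*| = |146.60 − 145.1806| = $1.42 per barrel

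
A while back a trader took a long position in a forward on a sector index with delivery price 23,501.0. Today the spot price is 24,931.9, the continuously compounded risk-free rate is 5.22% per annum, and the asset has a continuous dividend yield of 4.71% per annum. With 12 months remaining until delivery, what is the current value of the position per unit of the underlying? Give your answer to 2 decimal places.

1479.12

Current fair forward for the remaining 12 months: F = S·e^((r − q)·T), (r − q) = 0.0522 − 0.0471 = 0.0051
F = 24931.9 · e^(0.0051 × 12/12) = 24931.9 × 1.00511303 = 25059.3776
Value of long forward = (F − K)·e^(−rT) = (25059.3776 − 23501.0) · e^(−0.0522·12/12)
= 1558.3776 × 0.94913902 = 1479.12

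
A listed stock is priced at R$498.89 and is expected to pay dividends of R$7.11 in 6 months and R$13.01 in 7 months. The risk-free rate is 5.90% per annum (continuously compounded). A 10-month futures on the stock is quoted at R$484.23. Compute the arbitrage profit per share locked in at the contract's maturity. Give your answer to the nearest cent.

PV(dividends) I = 7.11·e^(−0.0590·6/12) + 13.01·e^(−0.0590·7/12) = 19.4732
Fair futures F* = (S − I)·e^(rT) = (498.89 − 19.4732)·e^0.049167 = 479.4168 × 1.050396 = 503.5775
Market R$484.23 < fair 503.5775: forward underpriced → reverse cash-and-carry (short the stock, invest proceeds at r, pay the dividends, go long the forward).
Profit at T = |F_mkt − F*| = |484.23 − 503.5775| = R$19.35 per share

R$19.35 per share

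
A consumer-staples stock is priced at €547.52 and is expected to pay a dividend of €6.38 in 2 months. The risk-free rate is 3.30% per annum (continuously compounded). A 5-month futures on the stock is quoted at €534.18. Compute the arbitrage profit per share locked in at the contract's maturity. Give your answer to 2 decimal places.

€14.49 per share

PV(dividends) I = 6.38·e^(−0.0330·2/12) = 6.3450
Fair futures F* = (S − I)·e^(rT) = (547.52 − 6.3450)·e^0.013750 = 541.1750 × 1.013845 = 548.6676
Market €534.18 < fair 548.6676: forward underpriced → reverse cash-and-carry (short the stock, invest proceeds at r, pay the dividends, go long the forward).
Profit at T = |F_mkt − F*| = |534.18 − 548.6676| = €14.49 per share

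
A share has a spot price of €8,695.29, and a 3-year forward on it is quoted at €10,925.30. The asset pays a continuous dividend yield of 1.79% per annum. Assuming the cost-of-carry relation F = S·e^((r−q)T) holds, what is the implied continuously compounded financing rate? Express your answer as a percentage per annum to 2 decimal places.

From F = S·e^((r−q)T): (r − q) = ln(F/S)/T
ln(10925.30/8695.29) = ln(1.256462) = 0.228300
(r − q) = 0.228300 / (3) = 0.076100
r = ln(F/S)/T + q = 0.076100 + 0.0179 = 0.094000
r = 9.40%

9.40%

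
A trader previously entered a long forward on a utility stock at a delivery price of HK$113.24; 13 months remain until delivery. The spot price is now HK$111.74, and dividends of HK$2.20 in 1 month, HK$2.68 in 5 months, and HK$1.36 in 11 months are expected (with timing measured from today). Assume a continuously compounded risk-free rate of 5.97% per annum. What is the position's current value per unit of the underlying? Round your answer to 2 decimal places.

PV(remaining dividends) I = 2.20·e^(−0.0597·1/12) + 2.68·e^(−0.0597·5/12) + 1.36·e^(−0.0597·11/12) = 6.0908
Current forward F = (S − I)·e^(rT) = (111.74 − 6.0908)·e^(0.0597·13/12) = 105.6492 × 1.066812 = 112.7078
Value (long) = (F − K)·e^(−rT) = (112.7078 − 113.24) × 0.937372 = -0.4989
Value = -HK$0.50

-HK$0.50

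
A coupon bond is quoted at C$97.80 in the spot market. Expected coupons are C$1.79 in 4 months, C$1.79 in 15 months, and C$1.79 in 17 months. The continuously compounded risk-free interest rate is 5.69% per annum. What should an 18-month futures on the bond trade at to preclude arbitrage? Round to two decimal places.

PV(coupons) I = 1.79·e^(−0.0569·4/12) + 1.79·e^(−0.0569·15/12) + 1.79·e^(−0.0569·17/12)
I = 1.7564 + 1.6671 + 1.6514 = 5.0749
F = (S − I)·e^(rT) = (97.80 − 5.0749) · e^(0.0569·18/12)
= 92.7251 · e^0.085350 = 92.7251 × 1.089098 = C$100.99

C$100.99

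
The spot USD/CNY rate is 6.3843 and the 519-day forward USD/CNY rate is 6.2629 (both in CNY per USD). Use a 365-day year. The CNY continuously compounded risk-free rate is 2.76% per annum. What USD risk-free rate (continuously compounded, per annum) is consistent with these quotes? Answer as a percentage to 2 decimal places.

F = S·e^((r_CNY − r_USD)T) ⇒ r_USD = r_CNY − ln(F/S)/T
ln(6.2629/6.3843) = -0.019199; /(519/365) = -0.013502
r_USD = 0.0276 + 0.013502 = 0.041102
r_USD = 4.11%

4.11%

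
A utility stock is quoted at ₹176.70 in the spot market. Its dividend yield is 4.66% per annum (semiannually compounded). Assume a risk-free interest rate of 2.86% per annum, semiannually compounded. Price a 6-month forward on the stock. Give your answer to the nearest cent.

F = S · (1+r/2)^(2T) / (1+q/2)^(2T)
= 176.70 × 1.014300 / 1.023300 = 176.70 × 0.991205
F = ₹175.15

₹175.15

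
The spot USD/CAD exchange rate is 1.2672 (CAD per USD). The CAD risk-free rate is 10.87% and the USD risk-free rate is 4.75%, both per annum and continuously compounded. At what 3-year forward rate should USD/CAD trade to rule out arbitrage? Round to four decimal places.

F = S·e^((r_CAD − r_USD)T) = 1.2672 · e^((0.1087 − 0.0475) × 3)
= 1.2672 · e^0.183600 = 1.2672 × 1.201535
F = 1.5226 CAD per USD

1.5226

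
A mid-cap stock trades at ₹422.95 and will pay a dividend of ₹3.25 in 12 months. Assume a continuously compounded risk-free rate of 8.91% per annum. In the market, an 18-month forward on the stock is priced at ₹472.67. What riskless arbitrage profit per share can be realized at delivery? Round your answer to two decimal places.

PV(dividends) I = 3.25·e^(−0.0891·12/12) = 2.9730
Fair forward F* = (S − I)·e^(rT) = (422.95 − 2.9730)·e^0.133650 = 419.9770 × 1.142993 = 480.0308
Market ₹472.67 < fair 480.0308: forward underpriced → reverse cash-and-carry (short the stock, invest proceeds at r, pay the dividends, go long the forward).
Profit at T = |F_mkt − F*| = |472.67 − 480.0308| = ₹7.36 per share

₹7.36 per share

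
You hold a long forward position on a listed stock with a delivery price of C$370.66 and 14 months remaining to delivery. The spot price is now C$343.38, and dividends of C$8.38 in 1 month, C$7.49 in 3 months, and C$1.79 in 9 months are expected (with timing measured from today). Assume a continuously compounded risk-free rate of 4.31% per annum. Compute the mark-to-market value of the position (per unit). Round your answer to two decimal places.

PV(remaining dividends) I = 8.38·e^(−0.0431·1/12) + 7.49·e^(−0.0431·3/12) + 1.79·e^(−0.0431·9/12) = 17.4927
Current forward F = (S − I)·e^(rT) = (343.38 − 17.4927)·e^(0.0431·14/12) = 325.8873 × 1.051569 = 342.6930
Value (long) = (F − K)·e^(−rT) = (342.6930 − 370.66) × 0.950960 = -26.5955
Value = -C$26.60

-C$26.60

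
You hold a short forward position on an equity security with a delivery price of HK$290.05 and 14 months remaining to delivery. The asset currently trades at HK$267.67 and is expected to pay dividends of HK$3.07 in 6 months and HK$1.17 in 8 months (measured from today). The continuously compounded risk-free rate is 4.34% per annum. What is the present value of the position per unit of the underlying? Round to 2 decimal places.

PV(remaining dividends) I = 3.07·e^(−0.0434·6/12) + 1.17·e^(−0.0434·8/12) = 4.1407
Current forward F = (S − I)·e^(rT) = (267.67 − 4.1407)·e^(0.0434·14/12) = 263.5293 × 1.051937 = 277.2162
Value (long) = (F − K)·e^(−rT) = (277.2162 − 290.05) × 0.950627 = -12.2002
Short position value = −(long value) = HK$12.20

HK$12.20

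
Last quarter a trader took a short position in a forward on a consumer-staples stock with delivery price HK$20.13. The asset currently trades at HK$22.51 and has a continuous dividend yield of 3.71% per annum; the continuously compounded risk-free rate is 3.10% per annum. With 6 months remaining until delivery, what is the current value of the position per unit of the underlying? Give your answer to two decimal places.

-HK$2.28

Current fair forward for the remaining 6 months: F = S·e^((r − q)·T), (r − q) = 0.0310 − 0.0371 = -0.0061
F = 22.51 · e^(-0.0061 × 6/12) = 22.51 × 0.996955 = 22.4415
Value of long forward = (F − K)·e^(−rT) = (22.4415 − 20.13) · e^(−0.0310·6/12)
= 2.3115 × 0.984620 = 2.28
Short position value = −(long value) = -HK$2.28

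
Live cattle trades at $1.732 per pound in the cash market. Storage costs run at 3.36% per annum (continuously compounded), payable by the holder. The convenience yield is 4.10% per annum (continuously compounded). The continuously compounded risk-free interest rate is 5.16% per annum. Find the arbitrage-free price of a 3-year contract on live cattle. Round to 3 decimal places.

$1.978 per pound

Net carry = r + u − y = 0.0516 + 0.0336 − 0.0410 = 0.0442
F = S·e^((r+u−y)T) = 1.732 · e^(0.0442 × 3) = 1.732 · e^0.132600
= 1.732 × 1.141793 = $1.978 per pound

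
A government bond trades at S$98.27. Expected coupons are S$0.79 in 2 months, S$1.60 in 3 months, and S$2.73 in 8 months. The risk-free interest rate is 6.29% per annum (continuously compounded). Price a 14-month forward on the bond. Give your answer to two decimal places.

PV(coupons) I = 0.79·e^(−0.0629·2/12) + 1.60·e^(−0.0629·3/12) + 2.73·e^(−0.0629·8/12)
I = 0.7818 + 1.5750 + 2.6179 = 4.9747
F = (S − I)·e^(rT) = (98.27 − 4.9747) · e^(0.0629·14/12)
= 93.2953 · e^0.073383 = 93.2953 × 1.076143 = S$100.40

S$100.40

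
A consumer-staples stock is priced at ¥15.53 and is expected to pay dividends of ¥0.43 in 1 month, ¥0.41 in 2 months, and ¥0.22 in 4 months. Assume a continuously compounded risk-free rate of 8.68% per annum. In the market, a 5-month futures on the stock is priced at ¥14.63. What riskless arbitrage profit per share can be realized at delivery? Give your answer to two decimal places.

PV(dividends) I = 0.43·e^(−0.0868·1/12) + 0.41·e^(−0.0868·2/12) + 0.22·e^(−0.0868·4/12) = 1.0447
Fair futures F* = (S − I)·e^(rT) = (15.53 − 1.0447)·e^0.036167 = 14.4853 × 1.036829 = 15.0188
Market ¥14.63 < fair 15.0188: forward underpriced → reverse cash-and-carry (short the stock, invest proceeds at r, pay the dividends, go long the forward).
Profit at T = |F_mkt − F*| = |14.63 − 15.0188| = ¥0.39 per share

¥0.39 per share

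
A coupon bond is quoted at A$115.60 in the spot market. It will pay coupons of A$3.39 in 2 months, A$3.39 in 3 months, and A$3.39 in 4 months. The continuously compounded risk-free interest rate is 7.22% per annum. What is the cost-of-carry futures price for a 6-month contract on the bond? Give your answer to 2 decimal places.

A$109.49

PV(coupons) I = 3.39·e^(−0.0722·2/12) + 3.39·e^(−0.0722·3/12) + 3.39·e^(−0.0722·4/12)
I = 3.3495 + 3.3294 + 3.3094 = 9.9883
F = (S − I)·e^(rT) = (115.60 − 9.9883) · e^(0.0722·6/12)
= 105.6117 · e^0.036100 = 105.6117 × 1.036760 = A$109.49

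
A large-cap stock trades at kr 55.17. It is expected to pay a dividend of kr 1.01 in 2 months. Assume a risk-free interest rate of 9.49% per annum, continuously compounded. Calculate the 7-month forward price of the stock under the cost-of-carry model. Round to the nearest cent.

PV(dividends) I = 1.01·e^(−0.0949·2/12)
I = 0.9942
F = (S − I)·e^(rT) = (55.17 − 0.9942) · e^(0.0949·7/12)
= 54.1758 · e^0.055358 = 54.1758 × 1.056919 = kr 57.26

kr 57.26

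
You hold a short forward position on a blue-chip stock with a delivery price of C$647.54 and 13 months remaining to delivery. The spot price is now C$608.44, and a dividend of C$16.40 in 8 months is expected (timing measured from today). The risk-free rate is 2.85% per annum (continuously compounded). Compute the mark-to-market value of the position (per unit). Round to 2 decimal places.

PV(remaining dividends) I = 16.40·e^(−0.0285·8/12) = 16.0913
Current forward F = (S − I)·e^(rT) = (608.44 − 16.0913)·e^(0.0285·13/12) = 592.3487 × 1.031357 = 610.9230
Value (long) = (F − K)·e^(−rT) = (610.9230 − 647.54) × 0.969597 = -35.5037
Short position value = −(long value) = C$35.50

C$35.50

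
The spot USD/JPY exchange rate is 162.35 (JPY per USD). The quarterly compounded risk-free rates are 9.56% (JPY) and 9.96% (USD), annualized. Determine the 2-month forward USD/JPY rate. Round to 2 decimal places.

162.24

By covered interest parity, F = S · (1+r_JPY/4)^(4T) / (1+r_USD/4)^(4T)
= 162.35 × 1.015871 / 1.016532 = 162.35 × 0.999350
F = 162.24 JPY per USD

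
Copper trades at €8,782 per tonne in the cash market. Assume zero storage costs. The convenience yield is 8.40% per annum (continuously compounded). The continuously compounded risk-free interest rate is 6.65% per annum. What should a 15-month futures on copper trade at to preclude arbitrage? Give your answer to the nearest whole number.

Net carry = r + u − y = 0.0665 + 0.0000 − 0.0840 = -0.0175
F = S·e^((r+u−y)T) = 8782 · e^(-0.0175 × 15/12) = 8782 · e^-0.021875
= 8782 × 0.978363 = €8,592 per tonne

€8,592 per tonne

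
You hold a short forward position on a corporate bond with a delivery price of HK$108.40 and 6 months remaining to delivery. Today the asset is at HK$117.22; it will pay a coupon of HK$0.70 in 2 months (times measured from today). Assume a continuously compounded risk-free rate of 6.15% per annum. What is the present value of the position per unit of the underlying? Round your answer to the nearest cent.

PV(remaining coupons) I = 0.70·e^(−0.0615·2/12) = 0.6929
Current forward F = (S − I)·e^(rT) = (117.22 − 0.6929)·e^(0.0615·6/12) = 116.5271 × 1.031228 = 120.1660
Value (long) = (F − K)·e^(−rT) = (120.1660 − 108.40) × 0.969718 = 11.4097
Short position value = −(long value) = -HK$11.41

-HK$11.41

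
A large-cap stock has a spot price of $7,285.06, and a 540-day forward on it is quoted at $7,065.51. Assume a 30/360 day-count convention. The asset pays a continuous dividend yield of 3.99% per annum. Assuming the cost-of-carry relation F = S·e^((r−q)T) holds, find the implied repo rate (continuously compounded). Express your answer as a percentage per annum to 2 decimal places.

1.95%

From F = S·e^((r−q)T): (r − q) = ln(F/S)/T
ln(7065.51/7285.06) = ln(0.969863) = -0.030600
(r − q) = -0.030600 / (540/360) = -0.020400
r = ln(F/S)/T + q = -0.020400 + 0.0399 = 0.019500
r = 1.95%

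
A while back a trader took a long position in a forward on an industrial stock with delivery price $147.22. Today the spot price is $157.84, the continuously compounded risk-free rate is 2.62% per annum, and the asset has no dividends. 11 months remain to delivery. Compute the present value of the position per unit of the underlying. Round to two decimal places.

Current fair forward for the remaining 11 months: F = S·e^(r·T), r = 0.0262
F = 157.84 · e^(0.0262 × 11/12) = 157.84 × 1.024307 = 161.6766
Value of long forward = (F − K)·e^(−rT) = (161.6766 − 147.22) · e^(−0.0262·11/12)
= 14.4566 × 0.976269 = 14.11

$14.11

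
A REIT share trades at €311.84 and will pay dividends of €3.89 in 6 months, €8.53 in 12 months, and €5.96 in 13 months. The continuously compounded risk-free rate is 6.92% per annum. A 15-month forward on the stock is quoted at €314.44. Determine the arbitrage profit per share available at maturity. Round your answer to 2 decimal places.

€6.77 per share

PV(dividends) I = 3.89·e^(−0.0692·6/12) + 8.53·e^(−0.0692·12/12) + 5.96·e^(−0.0692·13/12) = 17.2469
Fair forward F* = (S − I)·e^(rT) = (311.84 − 17.2469)·e^0.086500 = 294.5931 × 1.090351 = 321.2099
Market €314.44 < fair 321.2099: forward underpriced → reverse cash-and-carry (short the stock, invest proceeds at r, pay the dividends, go long the forward).
Profit at T = |F_mkt − F*| = |314.44 − 321.2099| = €6.77 per share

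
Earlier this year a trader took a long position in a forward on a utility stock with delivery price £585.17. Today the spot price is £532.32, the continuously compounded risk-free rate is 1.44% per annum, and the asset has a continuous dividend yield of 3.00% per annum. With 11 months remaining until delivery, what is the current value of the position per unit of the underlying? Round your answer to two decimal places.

-£59.62

Current fair forward for the remaining 11 months: F = S·e^((r − q)·T), (r − q) = 0.0144 − 0.0300 = -0.0156
F = 532.32 · e^(-0.0156 × 11/12) = 532.32 × 0.985802 = 524.7621
Value of long forward = (F − K)·e^(−rT) = (524.7621 − 585.17) · e^(−0.0144·11/12)
= -60.4079 × 0.986887 = -59.62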